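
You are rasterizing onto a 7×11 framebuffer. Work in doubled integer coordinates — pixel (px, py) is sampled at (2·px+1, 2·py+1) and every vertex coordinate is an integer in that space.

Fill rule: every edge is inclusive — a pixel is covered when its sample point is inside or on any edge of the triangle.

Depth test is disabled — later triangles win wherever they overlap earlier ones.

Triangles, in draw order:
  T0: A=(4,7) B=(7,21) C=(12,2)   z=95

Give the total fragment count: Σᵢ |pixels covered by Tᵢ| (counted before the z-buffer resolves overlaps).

T0:
  2·area = 127  (B↔C swapped to make it positive)
  edge (4, 7)→(12, 2): d=(8,-5) inclusive
  edge (12, 2)→(7, 21): d=(-5,19) inclusive
  edge (7, 21)→(4, 7): d=(-3,-14) inclusive
    (5,1)@(11, 3): e=[3,14,110] → █
    (6,1)@(13, 3): e=[13,-24,138] → ·
    (4,2)@(9, 5): e=[9,42,76] → █
    (6,2)@(13, 5): e=[29,-34,132] → ·
    (2,3)@(5, 7): e=[5,108,14] → █
    (3,3)@(7, 7): e=[15,70,42] → █
    (5,3)@(11, 7): e=[35,-6,98] → ·
    (2,4)@(5, 9): e=[21,98,8] → █
    (5,4)@(11, 9): e=[51,-16,92] → ·
    (2,5)@(5, 11): e=[37,88,2] → █
    (5,5)@(11, 11): e=[67,-26,86] → ·
    (2,6)@(5, 13): e=[53,78,-4] → ·
    (3,10)@(7, 21): e=[127,0,0] → █  [on edge]
  covered (18 px):
    · · · · · · ·
    · · · · · █ ·
    · · · · █ █ ·
    · · █ █ █ · ·
    · · █ █ █ · ·
    · · █ █ █ · ·
    · · · █ █ · ·
    · · · █ · · ·
    · · · █ · · ·
    · · · █ · · ·
    · · · █ · · ·

Final: 18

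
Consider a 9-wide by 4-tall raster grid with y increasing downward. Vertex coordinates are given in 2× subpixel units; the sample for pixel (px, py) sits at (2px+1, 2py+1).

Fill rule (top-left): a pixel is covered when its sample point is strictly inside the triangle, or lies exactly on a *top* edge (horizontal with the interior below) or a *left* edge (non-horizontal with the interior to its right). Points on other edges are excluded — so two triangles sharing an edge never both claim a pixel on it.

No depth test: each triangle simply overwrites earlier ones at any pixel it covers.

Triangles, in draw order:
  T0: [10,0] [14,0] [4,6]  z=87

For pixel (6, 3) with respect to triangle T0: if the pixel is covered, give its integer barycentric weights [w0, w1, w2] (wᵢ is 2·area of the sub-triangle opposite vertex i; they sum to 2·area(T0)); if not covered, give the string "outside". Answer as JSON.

T0:
  2·area = 24
  edge (10, 0)→(14, 0): d=(4,0) top-left  bias=+0
  edge (14, 0)→(4, 6): d=(-10,6) right/bottom  bias=-1
  edge (4, 6)→(10, 0): d=(6,-6) top-left  bias=+0
    (4,0)@(9, 1): e=[4,20,0] → █  [on edge]
    (5,0)@(11, 1): e=[4,8,12] → █
    (6,0)@(13, 1): e=[4,-4,24] → ·
    (3,1)@(7, 3): e=[12,12,0] → █  [on edge]
    (4,1)@(9, 3): e=[12,0,12] → ·  [on edge]
    (5,1)@(11, 3): e=[12,-12,24] → ·
    (2,2)@(5, 5): e=[20,4,0] → █  [on edge]
    (3,2)@(7, 5): e=[20,-8,12] → ·
    (1,3)@(3, 7): e=[28,-4,0] → ·  [on edge]
    (2,3)@(5, 7): e=[28,-16,12] → ·
  covered (4 px):
    · · · · █ █ · · ·
    · · · █ · · · · ·
    · · █ · · · · · ·
    · · · · · · · · ·

Final: "outside"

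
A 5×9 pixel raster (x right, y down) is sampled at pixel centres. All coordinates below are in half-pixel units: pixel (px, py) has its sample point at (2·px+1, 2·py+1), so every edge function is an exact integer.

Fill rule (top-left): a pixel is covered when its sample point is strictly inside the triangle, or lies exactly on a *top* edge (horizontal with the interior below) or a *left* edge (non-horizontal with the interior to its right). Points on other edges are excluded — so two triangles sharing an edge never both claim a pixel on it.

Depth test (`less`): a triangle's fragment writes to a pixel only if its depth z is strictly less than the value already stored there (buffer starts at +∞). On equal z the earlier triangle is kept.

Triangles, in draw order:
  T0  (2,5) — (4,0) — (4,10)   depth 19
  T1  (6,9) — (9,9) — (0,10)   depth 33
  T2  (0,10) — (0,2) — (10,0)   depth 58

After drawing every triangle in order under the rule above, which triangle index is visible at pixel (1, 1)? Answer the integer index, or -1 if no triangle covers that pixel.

T0:
  2·area = 20
  edge (2, 5)→(4, 0): d=(2,-5) top-left  bias=+0
  edge (4, 0)→(4, 10): d=(0,10) right/bottom  bias=-1
  edge (4, 10)→(2, 5): d=(-2,-5) top-left  bias=+0
    (1,1)@(3, 3): e=[1,10,9] → █
    (2,1)@(5, 3): e=[11,-10,19] → ·
    (1,2)@(3, 5): e=[5,10,5] → █
    (2,2)@(5, 5): e=[15,-10,15] → ·
    (1,3)@(3, 7): e=[9,10,1] → █
    (2,3)@(5, 7): e=[19,-10,11] → ·
    (1,4)@(3, 9): e=[13,10,-3] → ·
  covered (3 px):
    · · · · ·
    · █ · · ·
    · █ · · ·
    · █ · · ·
    · · · · ·
    · · · · ·
    · · · · ·
    · · · · ·
    · · · · ·
T1:
  2·area = 3
  edge (6, 9)→(9, 9): d=(3,0) top-left  bias=+0
  edge (9, 9)→(0, 10): d=(-9,1) right/bottom  bias=-1
  edge (0, 10)→(6, 9): d=(6,-1) top-left  bias=+0
    (0,4)@(1, 9): e=[0,8,-5] → ·  [on edge]
    (1,4)@(3, 9): e=[0,6,-3] → ·  [on edge]
    (2,4)@(5, 9): e=[0,4,-1] → ·  [on edge]
    (3,4)@(7, 9): e=[0,2,1] → █  [on edge]
    (4,4)@(9, 9): e=[0,0,3] → ·  [on edge]
    (3,5)@(7, 11): e=[6,-16,13] → ·
  covered (1 px):
    · · · · ·
    · · · · ·
    · · · · ·
    · · · · ·
    · · · █ ·
    · · · · ·
    · · · · ·
    · · · · ·
    · · · · ·
T2:
  2·area = 80
  edge (0, 10)→(0, 2): d=(0,-8) top-left  bias=+0
  edge (0, 2)→(10, 0): d=(10,-2) top-left  bias=+0
  edge (10, 0)→(0, 10): d=(-10,10) right/bottom  bias=-1
    (2,0)@(5, 1): e=[40,0,40] → █  [on edge]
    (3,0)@(7, 1): e=[56,4,20] → █
    (4,0)@(9, 1): e=[72,8,0] → ·  [on edge]
    (0,1)@(1, 3): e=[8,12,60] → █
    (1,1)@(3, 3): e=[24,16,40] → █
    (3,1)@(7, 3): e=[56,24,0] → ·  [on edge]
    (0,2)@(1, 5): e=[8,32,40] → █
    (2,2)@(5, 5): e=[40,40,0] → ·  [on edge]
    (0,3)@(1, 7): e=[8,52,20] → █
    (1,3)@(3, 7): e=[24,56,0] → ·  [on edge]
    (0,4)@(1, 9): e=[8,72,0] → ·  [on edge]
  covered (8 px):
    · · █ █ ·
    █ █ █ · ·
    █ █ · · ·
    █ · · · ·
    · · · · ·
    · · · · ·
    · · · · ·
    · · · · ·
    · · · · ·

Z-buffer (winner per pixel, '.' = empty):
  . . 2 2 .
  2 0 2 . .
  2 0 . . .
  2 0 . . .
  . . . 1 .
  . . . . .
  . . . . .
  . . . . .
  . . . . .

Final: 0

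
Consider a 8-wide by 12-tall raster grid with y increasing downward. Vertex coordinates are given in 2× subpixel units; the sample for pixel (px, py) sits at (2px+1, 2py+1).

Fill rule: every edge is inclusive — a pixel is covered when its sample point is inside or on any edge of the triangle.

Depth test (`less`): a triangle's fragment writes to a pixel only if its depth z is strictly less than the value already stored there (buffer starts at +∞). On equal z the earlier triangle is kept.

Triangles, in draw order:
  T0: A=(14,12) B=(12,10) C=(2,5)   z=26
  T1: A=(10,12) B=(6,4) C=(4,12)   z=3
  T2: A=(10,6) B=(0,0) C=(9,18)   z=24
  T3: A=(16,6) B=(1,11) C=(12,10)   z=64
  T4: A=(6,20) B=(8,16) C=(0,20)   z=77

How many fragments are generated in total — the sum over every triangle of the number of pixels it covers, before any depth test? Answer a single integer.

T0:
  2·area = 10  (B↔C swapped to make it positive)
  edge (14, 12)→(2, 5): d=(-12,-7) inclusive
  edge (2, 5)→(12, 10): d=(10,5) inclusive
  edge (12, 10)→(14, 12): d=(2,2) inclusive
    (1,0)@(3, 1): e=[55,-45,0] → .  [on edge]
    (2,1)@(5, 3): e=[45,-35,0] → .  [on edge]
    (3,2)@(7, 5): e=[35,-25,0] → .  [on edge]
    (4,3)@(9, 7): e=[25,-15,0] → .  [on edge]
    (4,4)@(9, 9): e=[1,5,4] → X
    (5,4)@(11, 9): e=[15,-5,0] → .  [on edge]
    (4,5)@(9, 11): e=[-23,25,8] → .
    (6,5)@(13, 11): e=[5,5,0] → X  [on edge]
    (7,5)@(15, 11): e=[19,-5,-4] → .
    (6,6)@(13, 13): e=[-19,25,4] → .
    (7,6)@(15, 13): e=[-5,15,0] → .  [on edge]
  covered (2 px):
    . . . . . . . .
    . . . . . . . .
    . . . . . . . .
    . . . . . . . .
    . . . . X . . .
    . . . . . . X .
    . . . . . . . .
    . . . . . . . .
    . . . . . . . .
    . . . . . . . .
    . . . . . . . .
    . . . . . . . .
T1:
  2·area = 48  (B↔C swapped to make it positive)
  edge (10, 12)→(4, 12): d=(-6,0) inclusive
  edge (4, 12)→(6, 4): d=(2,-8) inclusive
  edge (6, 4)→(10, 12): d=(4,8) inclusive
    (3,3)@(7, 7): e=[30,14,4] → X
    (4,3)@(9, 7): e=[30,30,-12] → .
    (2,4)@(5, 9): e=[18,2,28] → X
    (4,4)@(9, 9): e=[18,34,-4] → .
    (2,5)@(5, 11): e=[6,6,36] → X
    (4,5)@(9, 11): e=[6,38,4] → X
    (5,5)@(11, 11): e=[6,54,-12] → .
    (2,6)@(5, 13): e=[-6,10,44] → .
    (3,6)@(7, 13): e=[-6,26,28] → .
    (4,6)@(9, 13): e=[-6,42,12] → .
  covered (6 px):
    . . . . . . . .
    . . . . . . . .
    . . . . . . . .
    . . . X . . . .
    . . X X . . . .
    . . X X X . . .
    . . . . . . . .
    . . . . . . . .
    . . . . . . . .
    . . . . . . . .
    . . . . . . . .
    . . . . . . . .
T2:
  2·area = 126  (B↔C swapped to make it positive)
  edge (10, 6)→(9, 18): d=(-1,12) inclusive
  edge (9, 18)→(0, 0): d=(-9,-18) inclusive
  edge (0, 0)→(10, 6): d=(10,6) inclusive
    (0,0)@(1, 1): e=[113,9,4] → X
    (1,0)@(3, 1): e=[89,45,-8] → .
    (0,1)@(1, 3): e=[111,-9,24] → .
    (1,1)@(3, 3): e=[87,27,12] → X
    (2,1)@(5, 3): e=[63,63,0] → X  [on edge]
    (3,1)@(7, 3): e=[39,99,-12] → .
    (1,2)@(3, 5): e=[85,9,32] → X
    (3,2)@(7, 5): e=[37,81,8] → X
    (4,2)@(9, 5): e=[13,117,-4] → .
    (1,3)@(3, 7): e=[83,-9,52] → .
    (2,3)@(5, 7): e=[59,27,40] → X
    (4,3)@(9, 7): e=[11,99,16] → X
    (7,4)@(15, 9): e=[-63,189,0] → .  [on edge]
  covered (18 px):
    X . . . . . . .
    . X X . . . . .
    . X X X . . . .
    . . X X X . . .
    . . X X X . . .
    . . . X X . . .
    . . . X X . . .
    . . . . X . . .
    . . . . X . . .
    . . . . . . . .
    . . . . . . . .
    . . . . . . . .
T3:
  2·area = 40  (B↔C swapped to make it positive)
  edge (16, 6)→(12, 10): d=(-4,4) inclusive
  edge (12, 10)→(1, 11): d=(-11,1) inclusive
  edge (1, 11)→(16, 6): d=(15,-5) inclusive
    (6,3)@(13, 7): e=[8,32,0] → X  [on edge]
    (7,3)@(15, 7): e=[0,30,10] → X  [on edge]
    (3,4)@(7, 9): e=[24,16,0] → X  [on edge]
    (4,4)@(9, 9): e=[16,14,10] → X
    (5,4)@(11, 9): e=[8,12,20] → X
    (6,4)@(13, 9): e=[0,10,30] → X  [on edge]
    (7,4)@(15, 9): e=[-8,8,40] → .
    (0,5)@(1, 11): e=[40,0,0] → X  [on edge]
    (1,5)@(3, 11): e=[32,-2,10] → .
    (3,5)@(7, 11): e=[16,-6,30] → .
    (4,5)@(9, 11): e=[8,-8,40] → .
    (5,5)@(11, 11): e=[0,-10,50] → .  [on edge]
    (4,6)@(9, 13): e=[0,-30,70] → .  [on edge]
    (3,7)@(7, 15): e=[0,-50,90] → .  [on edge]
    (2,8)@(5, 17): e=[0,-70,110] → .  [on edge]
    (1,9)@(3, 19): e=[0,-90,130] → .  [on edge]
    (0,10)@(1, 21): e=[0,-110,150] → .  [on edge]
  covered (7 px):
    . . . . . . . .
    . . . . . . . .
    . . . . . . . .
    . . . . . . X X
    . . . X X X X .
    X . . . . . . .
    . . . . . . . .
    . . . . . . . .
    . . . . . . . .
    . . . . . . . .
    . . . . . . . .
    . . . . . . . .
T4:
  2·area = 24  (B↔C swapped to make it positive)
  edge (6, 20)→(0, 20): d=(-6,0) inclusive
  edge (0, 20)→(8, 16): d=(8,-4) inclusive
  edge (8, 16)→(6, 20): d=(-2,4) inclusive
    (3,8)@(7, 17): e=[18,4,2] → X
    (4,8)@(9, 17): e=[18,12,-6] → .
    (1,9)@(3, 19): e=[6,4,14] → X
    (2,9)@(5, 19): e=[6,12,6] → X
    (3,9)@(7, 19): e=[6,20,-2] → .
    (1,10)@(3, 21): e=[-6,20,10] → .
    (2,10)@(5, 21): e=[-6,28,2] → .
  covered (3 px):
    . . . . . . . .
    . . . . . . . .
    . . . . . . . .
    . . . . . . . .
    . . . . . . . .
    . . . . . . . .
    . . . . . . . .
    . . . . . . . .
    . . . X . . . .
    . X X . . . . .
    . . . . . . . .
    . . . . . . . .

Result: 36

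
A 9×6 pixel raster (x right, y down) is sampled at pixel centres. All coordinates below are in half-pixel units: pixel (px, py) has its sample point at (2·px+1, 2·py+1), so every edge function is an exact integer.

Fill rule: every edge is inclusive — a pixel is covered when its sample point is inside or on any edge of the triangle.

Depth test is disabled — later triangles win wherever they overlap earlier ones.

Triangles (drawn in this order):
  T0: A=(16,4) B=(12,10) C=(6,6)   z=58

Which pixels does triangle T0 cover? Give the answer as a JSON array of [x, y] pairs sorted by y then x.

T0:
  2·area = 52
  edge (16, 4)→(12, 10): d=(-4,6) inclusive
  edge (12, 10)→(6, 6): d=(-6,-4) inclusive
  edge (6, 6)→(16, 4): d=(10,-2) inclusive
    (5,2)@(11, 5): e=[26,26,0] → X  [on edge]
    (6,2)@(13, 5): e=[14,34,4] → X
    (7,2)@(15, 5): e=[2,42,8] → X
    (8,2)@(17, 5): e=[-10,50,12] → .
    (0,3)@(1, 7): e=[78,-26,0] → .  [on edge]
    (4,3)@(9, 7): e=[30,6,16] → X
    (7,3)@(15, 7): e=[-6,30,28] → .
    (4,4)@(9, 9): e=[22,-6,36] → .
    (5,4)@(11, 9): e=[10,2,40] → X
    (6,4)@(13, 9): e=[-2,10,44] → .
    (5,5)@(11, 11): e=[2,-10,60] → .
  covered (7 px):
    . . . . . . . . .
    . . . . . . . . .
    . . . . . X X X .
    . . . . X X X . .
    . . . . . X . . .
    . . . . . . . . .

Final: [[5,2],[6,2],[7,2],[4,3],[5,3],[6,3],[5,4]]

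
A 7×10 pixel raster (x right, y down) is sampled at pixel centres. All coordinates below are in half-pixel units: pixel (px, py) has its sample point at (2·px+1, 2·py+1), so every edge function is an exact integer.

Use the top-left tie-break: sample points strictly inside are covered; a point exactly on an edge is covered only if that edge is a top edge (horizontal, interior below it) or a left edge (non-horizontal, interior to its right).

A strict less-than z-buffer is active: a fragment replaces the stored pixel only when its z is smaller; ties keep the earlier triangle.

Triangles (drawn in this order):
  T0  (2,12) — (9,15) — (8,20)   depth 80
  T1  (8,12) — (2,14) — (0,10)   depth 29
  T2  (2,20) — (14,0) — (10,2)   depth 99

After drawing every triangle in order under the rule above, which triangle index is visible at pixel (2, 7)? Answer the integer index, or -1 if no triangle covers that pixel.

T0:
  2·area = 38
  edge (2, 12)→(9, 15): d=(7,3) right/bottom  bias=-1
  edge (9, 15)→(8, 20): d=(-1,5) right/bottom  bias=-1
  edge (8, 20)→(2, 12): d=(-6,-8) top-left  bias=+0
    (5,2)@(11, 5): e=[-76,0,114] → .  [on edge]
    (1,6)@(3, 13): e=[4,32,2] → X
    (2,6)@(5, 13): e=[-2,22,18] → .
    (1,7)@(3, 15): e=[18,30,-10] → .
    (2,7)@(5, 15): e=[12,20,6] → X
    (3,7)@(7, 15): e=[6,10,22] → X
    (4,7)@(9, 15): e=[0,0,38] → .  [on edge]
    (2,8)@(5, 17): e=[26,18,-6] → .
    (3,8)@(7, 17): e=[20,8,10] → X
    (4,8)@(9, 17): e=[14,-2,26] → .
    (3,9)@(7, 19): e=[34,6,-2] → .
  covered (4 px):
    . . . . . . .
    . . . . . . .
    . . . . . . .
    . . . . . . .
    . . . . . . .
    . . . . . . .
    . X . . . . .
    . . X X . . .
    . . . X . . .
    . . . . . . .
T1:
  2·area = 28
  edge (8, 12)→(2, 14): d=(-6,2) right/bottom  bias=-1
  edge (2, 14)→(0, 10): d=(-2,-4) top-left  bias=+0
  edge (0, 10)→(8, 12): d=(8,2) right/bottom  bias=-1
    (0,5)@(1, 11): e=[20,2,6] → X
    (1,5)@(3, 11): e=[16,10,2] → X
    (2,5)@(5, 11): e=[12,18,-2] → .
    (5,5)@(11, 11): e=[0,42,-14] → .  [on edge]
    (0,6)@(1, 13): e=[8,-2,22] → .
    (1,6)@(3, 13): e=[4,6,18] → X
    (2,6)@(5, 13): e=[0,14,14] → .  [on edge]
    (1,7)@(3, 15): e=[-8,2,34] → .
  covered (3 px):
    . . . . . . .
    . . . . . . .
    . . . . . . .
    . . . . . . .
    . . . . . . .
    X X . . . . .
    . X . . . . .
    . . . . . . .
    . . . . . . .
    . . . . . . .
T2:
  2·area = 56  (B↔C swapped to make it positive)
  edge (2, 20)→(10, 2): d=(8,-18) top-left  bias=+0
  edge (10, 2)→(14, 0): d=(4,-2) top-left  bias=+0
  edge (14, 0)→(2, 20): d=(-12,20) right/bottom  bias=-1
    (6,0)@(13, 1): e=[46,2,8] → X
    (5,1)@(11, 3): e=[26,6,24] → X
    (6,1)@(13, 3): e=[62,10,-16] → .
    (4,2)@(9, 5): e=[6,10,40] → X
    (5,2)@(11, 5): e=[42,14,0] → .  [on edge]
    (4,3)@(9, 7): e=[22,18,16] → X
    (5,3)@(11, 7): e=[58,22,-24] → .
    (3,4)@(7, 9): e=[2,22,32] → X
    (4,4)@(9, 9): e=[38,26,-8] → .
    (3,5)@(7, 11): e=[18,30,8] → X
    (4,5)@(9, 11): e=[54,34,-32] → .
    (3,6)@(7, 13): e=[34,38,-16] → .
    (2,7)@(5, 15): e=[14,42,0] → .  [on edge]
  covered (6 px):
    . . . . . . X
    . . . . . X .
    . . . . X . .
    . . . . X . .
    . . . X . . .
    . . . X . . .
    . . . . . . .
    . . . . . . .
    . . . . . . .
    . . . . . . .

Z-buffer (winner per pixel, '.' = empty):
  . . . . . . 2
  . . . . . 2 .
  . . . . 2 . .
  . . . . 2 . .
  . . . 2 . . .
  1 1 . 2 . . .
  . 1 . . . . .
  . . 0 0 . . .
  . . . 0 . . .
  . . . . . . .

Final: 0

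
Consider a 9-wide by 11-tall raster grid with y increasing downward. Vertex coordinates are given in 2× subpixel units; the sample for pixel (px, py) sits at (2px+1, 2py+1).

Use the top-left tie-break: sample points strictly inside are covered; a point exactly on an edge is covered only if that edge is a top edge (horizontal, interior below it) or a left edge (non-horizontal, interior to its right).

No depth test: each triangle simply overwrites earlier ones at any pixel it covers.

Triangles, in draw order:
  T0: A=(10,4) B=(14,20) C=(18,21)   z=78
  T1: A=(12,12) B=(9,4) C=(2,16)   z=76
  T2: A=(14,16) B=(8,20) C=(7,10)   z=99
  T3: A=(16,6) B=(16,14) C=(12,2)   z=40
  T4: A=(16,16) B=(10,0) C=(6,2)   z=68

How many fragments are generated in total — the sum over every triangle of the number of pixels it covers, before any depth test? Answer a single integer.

T0:
  2·area = 60  (B↔C swapped to make it positive)
  edge (10, 4)→(18, 21): d=(8,17) right/bottom  bias=-1
  edge (18, 21)→(14, 20): d=(-4,-1) top-left  bias=+0
  edge (14, 20)→(10, 4): d=(-4,-16) top-left  bias=+0
    (5,3)@(11, 7): e=[7,49,4] → #
    (6,3)@(13, 7): e=[-27,51,36] → ·
    (5,4)@(11, 9): e=[23,41,-4] → ·
    (6,5)@(13, 11): e=[5,35,20] → #
    (7,5)@(15, 11): e=[-29,37,52] → ·
    (6,6)@(13, 13): e=[21,27,12] → #
    (7,6)@(15, 13): e=[-13,29,44] → ·
    (6,7)@(13, 15): e=[37,19,4] → #
    (7,7)@(15, 15): e=[3,21,36] → #
    (8,7)@(17, 15): e=[-31,23,68] → ·
    (6,8)@(13, 17): e=[53,11,-4] → ·
    (7,8)@(15, 17): e=[19,13,28] → #
  covered (8 px):
    · · · · · · · · ·
    · · · · · · · · ·
    · · · · · · · · ·
    · · · · · # · · ·
    · · · · · · · · ·
    · · · · · · # · ·
    · · · · · · # · ·
    · · · · · · # # ·
    · · · · · · · # ·
    · · · · · · · # #
    · · · · · · · · ·
T1:
  2·area = 92  (B↔C swapped to make it positive)
  edge (12, 12)→(2, 16): d=(-10,4) right/bottom  bias=-1
  edge (2, 16)→(9, 4): d=(7,-12) top-left  bias=+0
  edge (9, 4)→(12, 12): d=(3,8) right/bottom  bias=-1
    (4,2)@(9, 5): e=[82,7,3] → #
    (5,2)@(11, 5): e=[74,31,-13] → ·
    (4,3)@(9, 7): e=[62,21,9] → #
    (5,3)@(11, 7): e=[54,45,-7] → ·
    (3,4)@(7, 9): e=[50,11,31] → #
    (5,4)@(11, 9): e=[34,59,-1] → ·
    (2,5)@(5, 11): e=[38,1,53] → #
    (5,5)@(11, 11): e=[14,73,5] → #
    (6,5)@(13, 11): e=[6,97,-11] → ·
    (2,6)@(5, 13): e=[18,15,59] → #
    (5,6)@(11, 13): e=[-6,87,11] → ·
    (1,7)@(3, 15): e=[6,5,81] → #
  covered (12 px):
    · · · · · · · · ·
    · · · · · · · · ·
    · · · · # · · · ·
    · · · · # · · · ·
    · · · # # · · · ·
    · · # # # # · · ·
    · · # # # · · · ·
    · # · · · · · · ·
    · · · · · · · · ·
    · · · · · · · · ·
    · · · · · · · · ·
T2:
  2·area = 64
  edge (14, 16)→(8, 20): d=(-6,4) right/bottom  bias=-1
  edge (8, 20)→(7, 10): d=(-1,-10) top-left  bias=+0
  edge (7, 10)→(14, 16): d=(7,6) right/bottom  bias=-1
    (4,6)@(9, 13): e=[38,17,9] → #
    (5,6)@(11, 13): e=[30,37,-3] → ·
    (4,7)@(9, 15): e=[26,15,23] → #
    (5,7)@(11, 15): e=[18,35,11] → #
    (6,7)@(13, 15): e=[10,55,-1] → ·
    (4,8)@(9, 17): e=[14,13,37] → #
    (6,8)@(13, 17): e=[-2,53,13] → ·
    (4,9)@(9, 19): e=[2,11,51] → #
    (5,9)@(11, 19): e=[-6,31,39] → ·
    (4,10)@(9, 21): e=[-10,9,65] → ·
  covered (6 px):
    · · · · · · · · ·
    · · · · · · · · ·
    · · · · · · · · ·
    · · · · · · · · ·
    · · · · · · · · ·
    · · · · · · · · ·
    · · · · # · · · ·
    · · · · # # · · ·
    · · · · # # · · ·
    · · · · # · · · ·
    · · · · · · · · ·
T3:
  2·area = 32
  edge (16, 6)→(16, 14): d=(0,8) right/bottom  bias=-1
  edge (16, 14)→(12, 2): d=(-4,-12) top-left  bias=+0
  edge (12, 2)→(16, 6): d=(4,4) right/bottom  bias=-1
    (5,0)@(11, 1): e=[40,-8,0] → ·  [on edge]
    (6,1)@(13, 3): e=[24,8,0] → ·  [on edge]
    (6,2)@(13, 5): e=[24,0,8] → #  [on edge]
    (7,2)@(15, 5): e=[8,24,0] → ·  [on edge]
    (6,3)@(13, 7): e=[24,-8,16] → ·
    (7,3)@(15, 7): e=[8,16,8] → #
    (8,3)@(17, 7): e=[-8,40,0] → ·  [on edge]
    (7,4)@(15, 9): e=[8,8,16] → #
    (8,4)@(17, 9): e=[-8,32,8] → ·
    (7,5)@(15, 11): e=[8,0,24] → #  [on edge]
    (8,5)@(17, 11): e=[-8,24,16] → ·
    (7,6)@(15, 13): e=[8,-8,32] → ·
    (8,8)@(17, 17): e=[-8,0,40] → ·  [on edge]
  covered (4 px):
    · · · · · · · · ·
    · · · · · · · · ·
    · · · · · · # · ·
    · · · · · · · # ·
    · · · · · · · # ·
    · · · · · · · # ·
    · · · · · · · · ·
    · · · · · · · · ·
    · · · · · · · · ·
    · · · · · · · · ·
    · · · · · · · · ·
T4:
  2·area = 76  (B↔C swapped to make it positive)
  edge (16, 16)→(6, 2): d=(-10,-14) top-left  bias=+0
  edge (6, 2)→(10, 0): d=(4,-2) top-left  bias=+0
  edge (10, 0)→(16, 16): d=(6,16) right/bottom  bias=-1
    (4,0)@(9, 1): e=[52,2,22] → #
    (5,0)@(11, 1): e=[80,6,-10] → ·
    (3,1)@(7, 3): e=[4,6,66] → #
    (5,1)@(11, 3): e=[60,14,2] → #
    (6,1)@(13, 3): e=[88,18,-30] → ·
    (3,2)@(7, 5): e=[-16,14,78] → ·
    (4,2)@(9, 5): e=[12,18,46] → #
    (6,2)@(13, 5): e=[68,26,-18] → ·
    (4,3)@(9, 7): e=[-8,26,58] → ·
    (5,3)@(11, 7): e=[20,30,26] → #
    (6,3)@(13, 7): e=[48,34,-6] → ·
    (5,4)@(11, 9): e=[0,38,38] → #  [on edge]
  covered (10 px):
    · · · · # · · · ·
    · · · # # # · · ·
    · · · · # # · · ·
    · · · · · # · · ·
    · · · · · # # · ·
    · · · · · · # · ·
    · · · · · · · · ·
    · · · · · · · · ·
    · · · · · · · · ·
    · · · · · · · · ·
    · · · · · · · · ·

Result: 40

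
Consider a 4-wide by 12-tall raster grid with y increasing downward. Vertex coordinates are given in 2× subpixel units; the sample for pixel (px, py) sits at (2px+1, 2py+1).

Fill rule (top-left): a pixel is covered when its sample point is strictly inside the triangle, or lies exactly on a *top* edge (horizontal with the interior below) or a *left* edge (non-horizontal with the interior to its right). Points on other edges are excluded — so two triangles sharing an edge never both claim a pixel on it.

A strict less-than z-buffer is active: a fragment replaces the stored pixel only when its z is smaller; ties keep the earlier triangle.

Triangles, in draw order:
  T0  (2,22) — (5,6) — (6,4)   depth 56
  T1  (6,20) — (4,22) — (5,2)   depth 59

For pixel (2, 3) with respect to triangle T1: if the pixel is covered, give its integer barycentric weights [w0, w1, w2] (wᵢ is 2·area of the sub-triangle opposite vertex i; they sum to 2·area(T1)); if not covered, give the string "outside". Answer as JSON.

T0:
  2·area = 10
  edge (2, 22)→(5, 6): d=(3,-16) top-left  bias=+0
  edge (5, 6)→(6, 4): d=(1,-2) top-left  bias=+0
  edge (6, 4)→(2, 22): d=(-4,18) right/bottom  bias=-1
    (2,3)@(5, 7): e=[3,1,6] → █
    (3,3)@(7, 7): e=[35,5,-30] → ·
    (2,4)@(5, 9): e=[9,3,-2] → ·
    (1,8)@(3, 17): e=[1,7,2] → █
    (2,8)@(5, 17): e=[33,11,-34] → ·
    (1,9)@(3, 19): e=[7,9,-6] → ·
  covered (2 px):
    · · · ·
    · · · ·
    · · · ·
    · · █ ·
    · · · ·
    · · · ·
    · · · ·
    · · · ·
    · █ · ·
    · · · ·
    · · · ·
    · · · ·
T1:
  2·area = 38
  edge (6, 20)→(4, 22): d=(-2,2) right/bottom  bias=-1
  edge (4, 22)→(5, 2): d=(1,-20) top-left  bias=+0
  edge (5, 2)→(6, 20): d=(1,18) right/bottom  bias=-1
    (2,1)@(5, 3): e=[36,1,1] → █
    (3,1)@(7, 3): e=[32,41,-35] → ·
    (2,2)@(5, 5): e=[32,3,3] → █
    (3,2)@(7, 5): e=[28,43,-33] → ·
    (2,3)@(5, 7): e=[28,5,5] → █
    (3,3)@(7, 7): e=[24,45,-31] → ·
    (2,4)@(5, 9): e=[24,7,7] → █
    (3,4)@(7, 9): e=[20,47,-29] → ·
    (2,5)@(5, 11): e=[20,9,9] → █
    (3,5)@(7, 11): e=[16,49,-27] → ·
    (2,6)@(5, 13): e=[16,11,11] → █
    (3,6)@(7, 13): e=[12,51,-25] → ·
    (3,9)@(7, 19): e=[0,57,-19] → ·  [on edge]
    (2,10)@(5, 21): e=[0,19,19] → ·  [on edge]
    (1,11)@(3, 23): e=[0,-19,57] → ·  [on edge]
  covered (9 px):
    · · · ·
    · · █ ·
    · · █ ·
    · · █ ·
    · · █ ·
    · · █ ·
    · · █ ·
    · · █ ·
    · · █ ·
    · · █ ·
    · · · ·
    · · · ·

Result: [5,5,28]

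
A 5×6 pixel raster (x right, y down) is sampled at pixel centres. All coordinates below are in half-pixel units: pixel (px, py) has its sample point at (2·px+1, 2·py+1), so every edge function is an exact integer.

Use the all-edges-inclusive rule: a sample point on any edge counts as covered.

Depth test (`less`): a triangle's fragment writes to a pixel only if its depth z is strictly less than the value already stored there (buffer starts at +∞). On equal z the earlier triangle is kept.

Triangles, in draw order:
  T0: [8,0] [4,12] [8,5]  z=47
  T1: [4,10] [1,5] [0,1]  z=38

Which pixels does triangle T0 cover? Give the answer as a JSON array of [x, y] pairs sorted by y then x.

T0:
  2·area = 20  (B↔C swapped to make it positive)
  edge (8, 0)→(8, 5): d=(0,5) inclusive
  edge (8, 5)→(4, 12): d=(-4,7) inclusive
  edge (4, 12)→(8, 0): d=(4,-12) inclusive
    (3,1)@(7, 3): e=[5,15,0] → X  [on edge]
    (4,1)@(9, 3): e=[-5,1,24] → .
    (3,2)@(7, 5): e=[5,7,8] → X
    (4,2)@(9, 5): e=[-5,-7,32] → .
    (3,3)@(7, 7): e=[5,-1,16] → .
    (2,4)@(5, 9): e=[15,5,0] → X  [on edge]
    (3,4)@(7, 9): e=[5,-9,24] → .
    (2,5)@(5, 11): e=[15,-3,8] → .
  covered (3 px):
    . . . . .
    . . . X .
    . . . X .
    . . . . .
    . . X . .
    . . . . .
T1:
  2·area = 7
  edge (4, 10)→(1, 5): d=(-3,-5) inclusive
  edge (1, 5)→(0, 1): d=(-1,-4) inclusive
  edge (0, 1)→(4, 10): d=(4,9) inclusive
    (0,2)@(1, 5): e=[0,0,7] → X  [on edge]
    (1,2)@(3, 5): e=[10,8,-11] → .
    (0,3)@(1, 7): e=[-6,-2,15] → .
  covered (1 px):
    . . . . .
    . . . . .
    X . . . .
    . . . . .
    . . . . .
    . . . . .

Answer: [[3,1],[3,2],[2,4]]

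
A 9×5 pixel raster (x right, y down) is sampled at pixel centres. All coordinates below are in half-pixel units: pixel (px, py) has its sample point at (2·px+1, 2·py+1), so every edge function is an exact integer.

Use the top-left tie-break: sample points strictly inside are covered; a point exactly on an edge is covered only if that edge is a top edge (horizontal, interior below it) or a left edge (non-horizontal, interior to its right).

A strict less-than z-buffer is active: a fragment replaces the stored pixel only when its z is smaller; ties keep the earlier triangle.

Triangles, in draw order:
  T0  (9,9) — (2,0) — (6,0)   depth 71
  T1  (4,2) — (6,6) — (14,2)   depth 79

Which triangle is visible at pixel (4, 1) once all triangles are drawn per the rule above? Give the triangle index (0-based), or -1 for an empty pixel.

T0:
  2·area = 36
  edge (9, 9)→(2, 0): d=(-7,-9) top-left  bias=+0
  edge (2, 0)→(6, 0): d=(4,0) top-left  bias=+0
  edge (6, 0)→(9, 9): d=(3,9) right/bottom  bias=-1
    (1,0)@(3, 1): e=[2,4,30] → X
    (2,0)@(5, 1): e=[20,4,12] → X
    (3,0)@(7, 1): e=[38,4,-6] → .
    (1,1)@(3, 3): e=[-12,12,36] → .
    (2,1)@(5, 3): e=[6,12,18] → X
    (3,1)@(7, 3): e=[24,12,0] → .  [on edge]
    (2,2)@(5, 5): e=[-8,20,24] → .
    (3,2)@(7, 5): e=[10,20,6] → X
    (4,2)@(9, 5): e=[28,20,-12] → .
    (3,3)@(7, 7): e=[-4,28,12] → .
    (4,4)@(9, 9): e=[0,36,0] → .  [on edge]
  covered (4 px):
    . X X . . . . . .
    . . X . . . . . .
    . . . X . . . . .
    . . . . . . . . .
    . . . . . . . . .
T1:
  2·area = 40  (B↔C swapped to make it positive)
  edge (4, 2)→(14, 2): d=(10,0) top-left  bias=+0
  edge (14, 2)→(6, 6): d=(-8,4) right/bottom  bias=-1
  edge (6, 6)→(4, 2): d=(-2,-4) top-left  bias=+0
    (2,1)@(5, 3): e=[10,28,2] → X
    (3,1)@(7, 3): e=[10,20,10] → X
    (4,1)@(9, 3): e=[10,12,18] → X
    (5,1)@(11, 3): e=[10,4,26] → X
    (6,1)@(13, 3): e=[10,-4,34] → .
    (2,2)@(5, 5): e=[30,12,-2] → .
    (3,2)@(7, 5): e=[30,4,6] → X
    (4,2)@(9, 5): e=[30,-4,14] → .
    (5,2)@(11, 5): e=[30,-12,22] → .
    (3,3)@(7, 7): e=[50,-12,2] → .
  covered (5 px):
    . . . . . . . . .
    . . X X X X . . .
    . . . X . . . . .
    . . . . . . . . .
    . . . . . . . . .

Z-buffer (winner per pixel, '.' = empty):
  . 0 0 . . . . . .
  . . 0 1 1 1 . . .
  . . . 0 . . . . .
  . . . . . . . . .
  . . . . . . . . .

Final: 1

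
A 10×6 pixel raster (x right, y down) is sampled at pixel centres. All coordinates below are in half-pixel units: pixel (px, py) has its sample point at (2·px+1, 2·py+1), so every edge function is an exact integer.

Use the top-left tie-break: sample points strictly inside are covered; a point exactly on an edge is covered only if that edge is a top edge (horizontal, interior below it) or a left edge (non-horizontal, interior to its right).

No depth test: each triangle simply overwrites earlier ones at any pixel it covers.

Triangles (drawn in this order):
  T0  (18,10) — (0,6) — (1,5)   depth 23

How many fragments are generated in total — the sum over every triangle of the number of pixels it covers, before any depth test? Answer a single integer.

T0:
  2·area = 22
  edge (18, 10)→(0, 6): d=(-18,-4) top-left  bias=+0
  edge (0, 6)→(1, 5): d=(1,-1) top-left  bias=+0
  edge (1, 5)→(18, 10): d=(17,5) right/bottom  bias=-1
    (2,0)@(5, 1): e=[110,0,-88] → ·  [on edge]
    (1,1)@(3, 3): e=[66,0,-44] → ·  [on edge]
    (0,2)@(1, 5): e=[22,0,0] → ·  [on edge]
    (2,3)@(5, 7): e=[2,6,14] → #
    (3,3)@(7, 7): e=[10,8,4] → #
    (4,3)@(9, 7): e=[18,10,-6] → ·
    (2,4)@(5, 9): e=[-34,8,48] → ·
    (3,4)@(7, 9): e=[-26,10,38] → ·
  covered (2 px):
    · · · · · · · · · ·
    · · · · · · · · · ·
    · · · · · · · · · ·
    · · # # · · · · · ·
    · · · · · · · · · ·
    · · · · · · · · · ·

Result: 2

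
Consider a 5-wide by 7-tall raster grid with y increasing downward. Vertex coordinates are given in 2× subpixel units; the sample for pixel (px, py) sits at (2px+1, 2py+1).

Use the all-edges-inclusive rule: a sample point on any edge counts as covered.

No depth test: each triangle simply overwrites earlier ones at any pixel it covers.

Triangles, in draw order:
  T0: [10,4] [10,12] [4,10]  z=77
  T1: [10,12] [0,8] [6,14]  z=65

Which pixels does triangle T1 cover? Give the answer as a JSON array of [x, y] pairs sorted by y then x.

T0:
  2·area = 48
  edge (10, 4)→(10, 12): d=(0,8) inclusive
  edge (10, 12)→(4, 10): d=(-6,-2) inclusive
  edge (4, 10)→(10, 4): d=(6,-6) inclusive
    (4,2)@(9, 5): e=[8,40,0] → X  [on edge]
    (3,3)@(7, 7): e=[24,24,0] → X  [on edge]
    (0,4)@(1, 9): e=[72,0,-24] → .  [on edge]
    (2,4)@(5, 9): e=[40,8,0] → X  [on edge]
    (1,5)@(3, 11): e=[56,-8,0] → .  [on edge]
    (2,5)@(5, 11): e=[40,-4,12] → .
    (3,5)@(7, 11): e=[24,0,24] → X  [on edge]
    (0,6)@(1, 13): e=[72,-24,0] → .  [on edge]
    (3,6)@(7, 13): e=[24,-12,36] → .
    (4,6)@(9, 13): e=[8,-8,48] → .
  covered (8 px):
    . . . . .
    . . . . .
    . . . . X
    . . . X X
    . . X X X
    . . . X X
    . . . . .
T1:
  2·area = 36  (B↔C swapped to make it positive)
  edge (10, 12)→(6, 14): d=(-4,2) inclusive
  edge (6, 14)→(0, 8): d=(-6,-6) inclusive
  edge (0, 8)→(10, 12): d=(10,4) inclusive
    (0,4)@(1, 9): e=[30,0,6] → X  [on edge]
    (1,4)@(3, 9): e=[26,12,-2] → .
    (0,5)@(1, 11): e=[22,-12,26] → .
    (1,5)@(3, 11): e=[18,0,18] → X  [on edge]
    (2,5)@(5, 11): e=[14,12,10] → X
    (3,5)@(7, 11): e=[10,24,2] → X
    (4,5)@(9, 11): e=[6,36,-6] → .
    (1,6)@(3, 13): e=[10,-12,38] → .
    (2,6)@(5, 13): e=[6,0,30] → X  [on edge]
    (4,6)@(9, 13): e=[-2,24,14] → .
  covered (6 px):
    . . . . .
    . . . . .
    . . . . .
    . . . . .
    X . . . .
    . X X X .
    . . X X .

Answer: [[0,4],[1,5],[2,5],[3,5],[2,6],[3,6]]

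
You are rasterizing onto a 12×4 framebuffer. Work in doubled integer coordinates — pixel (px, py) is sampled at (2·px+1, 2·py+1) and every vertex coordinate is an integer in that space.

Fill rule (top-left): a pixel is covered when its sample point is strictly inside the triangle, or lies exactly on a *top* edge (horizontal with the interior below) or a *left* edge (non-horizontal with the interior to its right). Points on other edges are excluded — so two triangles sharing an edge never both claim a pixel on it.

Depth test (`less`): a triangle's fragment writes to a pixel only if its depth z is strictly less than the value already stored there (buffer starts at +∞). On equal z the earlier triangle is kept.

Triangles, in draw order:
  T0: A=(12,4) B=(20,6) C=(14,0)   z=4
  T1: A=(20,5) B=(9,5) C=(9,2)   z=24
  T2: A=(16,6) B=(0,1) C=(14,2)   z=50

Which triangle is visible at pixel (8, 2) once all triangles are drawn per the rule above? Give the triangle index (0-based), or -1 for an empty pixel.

T0:
  2·area = 36  (B↔C swapped to make it positive)
  edge (12, 4)→(14, 0): d=(2,-4) top-left  bias=+0
  edge (14, 0)→(20, 6): d=(6,6) right/bottom  bias=-1
  edge (20, 6)→(12, 4): d=(-8,-2) top-left  bias=+0
    (7,0)@(15, 1): e=[6,0,30] → ·  [on edge]
    (6,1)@(13, 3): e=[2,24,10] → #
    (7,1)@(15, 3): e=[10,12,14] → #
    (8,1)@(17, 3): e=[18,0,18] → ·  [on edge]
    (6,2)@(13, 5): e=[6,36,-6] → ·
    (7,2)@(15, 5): e=[14,24,-2] → ·
    (8,2)@(17, 5): e=[22,12,2] → #
    (9,2)@(19, 5): e=[30,0,6] → ·  [on edge]
    (8,3)@(17, 7): e=[26,24,-14] → ·
    (10,3)@(21, 7): e=[42,0,-6] → ·  [on edge]
  covered (3 px):
    · · · · · · · · · · · ·
    · · · · · · # # · · · ·
    · · · · · · · · # · · ·
    · · · · · · · · · · · ·
T1:
  2·area = 33
  edge (20, 5)→(9, 5): d=(-11,0) right/bottom  bias=-1
  edge (9, 5)→(9, 2): d=(0,-3) top-left  bias=+0
  edge (9, 2)→(20, 5): d=(11,3) right/bottom  bias=-1
    (4,0)@(9, 1): e=[44,0,-11] → ·  [on edge]
    (4,1)@(9, 3): e=[22,0,11] → #  [on edge]
    (5,1)@(11, 3): e=[22,6,5] → #
    (6,1)@(13, 3): e=[22,12,-1] → ·
    (0,2)@(1, 5): e=[0,-24,57] → ·  [on edge]
    (1,2)@(3, 5): e=[0,-18,51] → ·  [on edge]
    (2,2)@(5, 5): e=[0,-12,45] → ·  [on edge]
    (3,2)@(7, 5): e=[0,-6,39] → ·  [on edge]
    (4,2)@(9, 5): e=[0,0,33] → ·  [on edge]
    (5,2)@(11, 5): e=[0,6,27] → ·  [on edge]
    (6,2)@(13, 5): e=[0,12,21] → ·  [on edge]
    (7,2)@(15, 5): e=[0,18,15] → ·  [on edge]
    (8,2)@(17, 5): e=[0,24,9] → ·  [on edge]
    (9,2)@(19, 5): e=[0,30,3] → ·  [on edge]
    (10,2)@(21, 5): e=[0,36,-3] → ·  [on edge]
    (11,2)@(23, 5): e=[0,42,-9] → ·  [on edge]
    (4,3)@(9, 7): e=[-22,0,55] → ·  [on edge]
  covered (2 px):
    · · · · · · · · · · · ·
    · · · · # # · · · · · ·
    · · · · · · · · · · · ·
    · · · · · · · · · · · ·
T2:
  2·area = 54
  edge (16, 6)→(0, 1): d=(-16,-5) top-left  bias=+0
  edge (0, 1)→(14, 2): d=(14,1) right/bottom  bias=-1
  edge (14, 2)→(16, 6): d=(2,4) right/bottom  bias=-1
    (3,1)@(7, 3): e=[3,21,30] → #
    (4,1)@(9, 3): e=[13,19,22] → #
    (5,1)@(11, 3): e=[23,17,14] → #
    (6,1)@(13, 3): e=[33,15,6] → #
    (7,1)@(15, 3): e=[43,13,-2] → ·
    (3,2)@(7, 5): e=[-29,49,34] → ·
    (4,2)@(9, 5): e=[-19,47,26] → ·
    (5,2)@(11, 5): e=[-9,45,18] → ·
    (6,2)@(13, 5): e=[1,43,10] → #
    (7,2)@(15, 5): e=[11,41,2] → #
    (8,2)@(17, 5): e=[21,39,-6] → ·
    (6,3)@(13, 7): e=[-31,71,14] → ·
  covered (6 px):
    · · · · · · · · · · · ·
    · · · # # # # · · · · ·
    · · · · · · # # · · · ·
    · · · · · · · · · · · ·

Z-buffer (winner per pixel, '.' = empty):
  . . . . . . . . . . . .
  . . . 2 1 1 0 0 . . . .
  . . . . . . 2 2 0 . . .
  . . . . . . . . . . . .

Final: 0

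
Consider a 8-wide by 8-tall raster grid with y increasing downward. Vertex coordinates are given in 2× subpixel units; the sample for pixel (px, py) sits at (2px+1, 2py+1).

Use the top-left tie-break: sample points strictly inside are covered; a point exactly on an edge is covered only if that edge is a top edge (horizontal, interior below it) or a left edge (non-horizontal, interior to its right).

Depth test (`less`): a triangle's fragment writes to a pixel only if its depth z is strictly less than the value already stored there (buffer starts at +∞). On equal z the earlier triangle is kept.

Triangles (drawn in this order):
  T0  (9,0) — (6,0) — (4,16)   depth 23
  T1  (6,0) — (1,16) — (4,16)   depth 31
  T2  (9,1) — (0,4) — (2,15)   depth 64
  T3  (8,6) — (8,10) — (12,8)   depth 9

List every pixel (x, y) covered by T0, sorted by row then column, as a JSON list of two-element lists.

T0:
  2·area = 48  (B↔C swapped to make it positive)
  edge (9, 0)→(4, 16): d=(-5,16) right/bottom  bias=-1
  edge (4, 16)→(6, 0): d=(2,-16) top-left  bias=+0
  edge (6, 0)→(9, 0): d=(3,0) top-left  bias=+0
    (3,0)@(7, 1): e=[27,18,3] → #
    (4,0)@(9, 1): e=[-5,50,3] → ·
    (3,1)@(7, 3): e=[17,22,9] → #
    (4,1)@(9, 3): e=[-15,54,9] → ·
    (3,2)@(7, 5): e=[7,26,15] → #
    (4,2)@(9, 5): e=[-25,58,15] → ·
    (3,3)@(7, 7): e=[-3,30,21] → ·
    (2,4)@(5, 9): e=[19,2,27] → #
    (3,4)@(7, 9): e=[-13,34,27] → ·
    (2,5)@(5, 11): e=[9,6,33] → #
    (3,5)@(7, 11): e=[-23,38,33] → ·
    (2,6)@(5, 13): e=[-1,10,39] → ·
  covered (5 px):
    · · · # · · · ·
    · · · # · · · ·
    · · · # · · · ·
    · · · · · · · ·
    · · # · · · · ·
    · · # · · · · ·
    · · · · · · · ·
    · · · · · · · ·
T1:
  2·area = 48  (B↔C swapped to make it positive)
  edge (6, 0)→(4, 16): d=(-2,16) right/bottom  bias=-1
  edge (4, 16)→(1, 16): d=(-3,0) right/bottom  bias=-1
  edge (1, 16)→(6, 0): d=(5,-16) top-left  bias=+0
    (2,2)@(5, 5): e=[6,33,9] → #
    (3,2)@(7, 5): e=[-26,33,41] → ·
    (2,3)@(5, 7): e=[2,27,19] → #
    (3,3)@(7, 7): e=[-30,27,51] → ·
    (2,4)@(5, 9): e=[-2,21,29] → ·
    (1,5)@(3, 11): e=[26,15,7] → #
    (2,5)@(5, 11): e=[-6,15,39] → ·
    (1,6)@(3, 13): e=[22,9,17] → #
    (2,6)@(5, 13): e=[-10,9,49] → ·
    (1,7)@(3, 15): e=[18,3,27] → #
    (2,7)@(5, 15): e=[-14,3,59] → ·
  covered (5 px):
    · · · · · · · ·
    · · · · · · · ·
    · · # · · · · ·
    · · # · · · · ·
    · · · · · · · ·
    · # · · · · · ·
    · # · · · · · ·
    · # · · · · · ·
T2:
  2·area = 105  (B↔C swapped to make it positive)
  edge (9, 1)→(2, 15): d=(-7,14) right/bottom  bias=-1
  edge (2, 15)→(0, 4): d=(-2,-11) top-left  bias=+0
  edge (0, 4)→(9, 1): d=(9,-3) top-left  bias=+0
    (4,0)@(9, 1): e=[0,105,0] → ·  [on edge]
    (1,1)@(3, 3): e=[70,35,0] → #  [on edge]
    (2,1)@(5, 3): e=[42,57,6] → #
    (3,1)@(7, 3): e=[14,79,12] → #
    (4,1)@(9, 3): e=[-14,101,18] → ·
    (0,2)@(1, 5): e=[84,9,12] → #
    (3,2)@(7, 5): e=[0,75,30] → ·  [on edge]
    (0,3)@(1, 7): e=[70,5,30] → #
    (3,3)@(7, 7): e=[-14,71,48] → ·
    (0,4)@(1, 9): e=[56,1,48] → #
    (2,4)@(5, 9): e=[0,45,60] → ·  [on edge]
    (0,5)@(1, 11): e=[42,-3,66] → ·
    (1,6)@(3, 13): e=[0,15,90] → ·  [on edge]
  covered (12 px):
    · · · · · · · ·
    · # # # · · · ·
    # # # · · · · ·
    # # # · · · · ·
    # # · · · · · ·
    · # · · · · · ·
    · · · · · · · ·
    · · · · · · · ·
T3:
  2·area = 16  (B↔C swapped to make it positive)
  edge (8, 6)→(12, 8): d=(4,2) right/bottom  bias=-1
  edge (12, 8)→(8, 10): d=(-4,2) right/bottom  bias=-1
  edge (8, 10)→(8, 6): d=(0,-4) top-left  bias=+0
    (4,3)@(9, 7): e=[2,10,4] → #
    (5,3)@(11, 7): e=[-2,6,12] → ·
    (4,4)@(9, 9): e=[10,2,4] → #
    (5,4)@(11, 9): e=[6,-2,12] → ·
    (4,5)@(9, 11): e=[18,-6,4] → ·
  covered (2 px):
    · · · · · · · ·
    · · · · · · · ·
    · · · · · · · ·
    · · · · # · · ·
    · · · · # · · ·
    · · · · · · · ·
    · · · · · · · ·
    · · · · · · · ·

Final: [[3,0],[3,1],[3,2],[2,4],[2,5]]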